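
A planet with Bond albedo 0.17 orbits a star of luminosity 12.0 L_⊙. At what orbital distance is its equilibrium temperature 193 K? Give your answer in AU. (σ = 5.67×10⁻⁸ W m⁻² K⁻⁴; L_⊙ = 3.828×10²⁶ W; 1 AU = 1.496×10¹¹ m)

L = 12.0 × 3.828×10²⁶ = 4.59×10²⁷ W.
From T_eq⁴ = L(1−A)/(16πσd²): d = √[L(1−A)/(16πσT_eq⁴)].
d = √[4.59×10²⁷ × 0.83 / (16π × 5.67×10⁻⁸ × (193)⁴)] = 9.82×10¹¹ m = 6.56 AU.

d ≈ 6.56 AU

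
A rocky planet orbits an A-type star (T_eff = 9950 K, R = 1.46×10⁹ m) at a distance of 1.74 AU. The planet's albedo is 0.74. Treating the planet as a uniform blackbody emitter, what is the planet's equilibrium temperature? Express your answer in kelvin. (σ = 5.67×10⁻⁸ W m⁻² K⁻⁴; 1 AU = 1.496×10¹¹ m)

T_eq ≈ 376 K

d = 1.74 AU = 2.60×10¹¹ m.
L = 4πR_⋆²σT_⋆⁴ = 4π(1.46×10⁹)² × 5.67×10⁻⁸ × (9950)⁴ = 1.49×10²⁸ W.
S = L/(4πd²) = 1.75×10⁴ W m⁻².
Energy balance: absorbed = emitted ⇒ πR²·S(1−A) = 4πR²·σT_eq⁴, so T_eq⁴ = S(1−A)/(4σ).
T_eq = [1.75×10⁴ × 0.26 / (4 × 5.67×10⁻⁸)]^(1/4) = (2.00×10¹⁰)^(1/4) = 376 K.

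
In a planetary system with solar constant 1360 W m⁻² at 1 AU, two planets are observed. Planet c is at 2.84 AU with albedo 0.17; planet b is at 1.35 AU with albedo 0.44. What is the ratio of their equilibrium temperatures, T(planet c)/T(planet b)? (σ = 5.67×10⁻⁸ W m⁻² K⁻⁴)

T_eq = [S₀(1−A)/(4σd²)]^(1/4), so T ∝ (1−A)^(1/4) / √d.
T₁ = [1360×0.83/(4×5.67×10⁻⁸×2.84²)]^(1/4) = 157.61 K.
T₂ = [1360×0.56/(4×5.67×10⁻⁸×1.35²)]^(1/4) = 207.18 K.

T₁/T₂ ≈ 0.761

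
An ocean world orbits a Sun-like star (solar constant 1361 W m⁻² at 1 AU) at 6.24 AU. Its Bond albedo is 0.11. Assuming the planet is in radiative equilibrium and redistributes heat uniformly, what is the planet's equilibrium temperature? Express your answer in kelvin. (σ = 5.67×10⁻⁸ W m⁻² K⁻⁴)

Flux at 6.24 AU: S = 1361/6.24² = 35.0 W m⁻².
Energy balance: absorbed = emitted ⇒ πR²·S(1−A) = 4πR²·σT_eq⁴, so T_eq⁴ = S(1−A)/(4σ).
T_eq = [35.0 × 0.89 / (4 × 5.67×10⁻⁸)]^(1/4) = (1.37×10⁸)^(1/4) = 108 K.

T_eq ≈ 108 K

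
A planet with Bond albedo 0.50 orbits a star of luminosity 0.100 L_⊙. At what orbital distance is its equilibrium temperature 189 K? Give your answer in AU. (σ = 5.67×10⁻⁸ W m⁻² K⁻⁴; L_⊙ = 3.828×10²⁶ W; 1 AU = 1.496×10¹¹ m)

d ≈ 0.485 AU

L = 0.100 × 3.828×10²⁶ = 3.83×10²⁵ W.
From T_eq⁴ = L(1−A)/(16πσd²): d = √[L(1−A)/(16πσT_eq⁴)].
d = √[3.83×10²⁵ × 0.50 / (16π × 5.67×10⁻⁸ × (189)⁴)] = 7.25×10¹⁰ m = 0.485 AU.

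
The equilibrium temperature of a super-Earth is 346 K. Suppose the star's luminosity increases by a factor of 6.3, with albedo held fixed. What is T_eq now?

T_eq ≈ 548 K

T_eq ∝ L^(1/4) · d^(−1/2).
T′ = 346 × 6.3^(1/4) = 548 K.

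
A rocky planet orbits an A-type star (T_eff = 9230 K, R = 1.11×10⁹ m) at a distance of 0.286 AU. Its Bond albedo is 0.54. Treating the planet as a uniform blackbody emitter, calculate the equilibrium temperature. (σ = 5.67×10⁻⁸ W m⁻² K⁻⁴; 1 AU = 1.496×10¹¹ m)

T_eq ≈ 866 K

d = 0.286 AU = 4.28×10¹⁰ m.
L = 4πR_⋆²σT_⋆⁴ = 4π(1.11×10⁹)² × 5.67×10⁻⁸ × (9230)⁴ = 6.37×10²⁷ W.
S = L/(4πd²) = 2.77×10⁵ W m⁻².
Energy balance: absorbed = emitted ⇒ πR²·S(1−A) = 4πR²·σT_eq⁴, so T_eq⁴ = S(1−A)/(4σ).
T_eq = [2.77×10⁵ × 0.46 / (4 × 5.67×10⁻⁸)]^(1/4) = (5.62×10¹¹)^(1/4) = 866 K.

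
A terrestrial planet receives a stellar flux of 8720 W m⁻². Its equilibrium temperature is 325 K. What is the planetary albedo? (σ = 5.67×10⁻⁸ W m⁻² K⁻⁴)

A ≈ 0.71

From T_eq⁴ = S(1−A)/(4σ): 1−A = 4σT_eq⁴/S.
1−A = 4 × 5.67×10⁻⁸ × (325)⁴ / 8720 = 0.290.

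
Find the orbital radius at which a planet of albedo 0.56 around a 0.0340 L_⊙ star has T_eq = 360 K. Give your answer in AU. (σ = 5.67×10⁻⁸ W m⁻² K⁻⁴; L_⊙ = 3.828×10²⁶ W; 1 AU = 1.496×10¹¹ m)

L = 0.0340 × 3.828×10²⁶ = 1.30×10²⁵ W.
From T_eq⁴ = L(1−A)/(16πσd²): d = √[L(1−A)/(16πσT_eq⁴)].
d = √[1.30×10²⁵ × 0.44 / (16π × 5.67×10⁻⁸ × (360)⁴)] = 1.09×10¹⁰ m = 0.0731 AU.

d ≈ 0.0731 AU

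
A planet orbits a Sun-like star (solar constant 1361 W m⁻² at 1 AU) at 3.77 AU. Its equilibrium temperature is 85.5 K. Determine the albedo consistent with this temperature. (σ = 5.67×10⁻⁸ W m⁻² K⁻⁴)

Flux at 3.77 AU: S = 1361/3.77² = 95.8 W m⁻².
From T_eq⁴ = S(1−A)/(4σ): 1−A = 4σT_eq⁴/S.
1−A = 4 × 5.67×10⁻⁸ × (85.5)⁴ / 95.8 = 0.127.

A ≈ 0.87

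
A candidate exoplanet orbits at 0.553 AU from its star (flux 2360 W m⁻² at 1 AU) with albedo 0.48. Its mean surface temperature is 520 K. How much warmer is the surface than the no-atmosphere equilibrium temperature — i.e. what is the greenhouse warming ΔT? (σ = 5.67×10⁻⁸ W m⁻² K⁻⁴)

ΔT ≈ 155.3 K

S = 2360/0.553² = 7717 W m⁻².
T_eq = [S(1−A)/(4σ)]^(1/4) = [7717×0.52/(4×5.67×10⁻⁸)]^(1/4) = 364.7 K.
ΔT = T_surf − T_eq = 520 − 364.7.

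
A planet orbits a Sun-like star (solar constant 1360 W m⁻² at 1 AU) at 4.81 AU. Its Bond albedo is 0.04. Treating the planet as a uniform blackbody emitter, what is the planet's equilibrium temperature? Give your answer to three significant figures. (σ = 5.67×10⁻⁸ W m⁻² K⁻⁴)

T_eq ≈ 126 K

Flux at 4.81 AU: S = 1360/4.81² = 58.8 W m⁻².
Energy balance: absorbed = emitted ⇒ πR²·S(1−A) = 4πR²·σT_eq⁴, so T_eq⁴ = S(1−A)/(4σ).
T_eq = [58.8 × 0.96 / (4 × 5.67×10⁻⁸)]^(1/4) = (2.49×10⁸)^(1/4) = 126 K.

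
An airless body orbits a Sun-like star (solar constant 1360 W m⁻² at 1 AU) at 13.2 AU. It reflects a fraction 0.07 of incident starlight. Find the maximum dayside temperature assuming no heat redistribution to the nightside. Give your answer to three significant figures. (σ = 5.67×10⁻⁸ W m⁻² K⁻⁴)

Flux at 13.2 AU: S = 1360/13.2² = 7.81 W m⁻².
With no redistribution each surface element balances locally: S(1−A) = σT⁴.
T = [7.81 × 0.93 / 5.67×10⁻⁸]^(1/4) = (1.28×10⁸)^(1/4) = 106 K.

T_ss ≈ 106 K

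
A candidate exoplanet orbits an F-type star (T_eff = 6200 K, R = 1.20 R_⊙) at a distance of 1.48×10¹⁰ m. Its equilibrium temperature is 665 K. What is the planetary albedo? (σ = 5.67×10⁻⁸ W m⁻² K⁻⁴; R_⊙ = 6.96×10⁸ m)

A ≈ 0.83

R_⋆ = 1.20 × 6.96×10⁸ = 8.35×10⁸ m.
L = 4πR_⋆²σT_⋆⁴ = 4π(8.35×10⁸)² × 5.67×10⁻⁸ × (6200)⁴ = 7.34×10²⁶ W.
S = L/(4πd²) = 2.67×10⁵ W m⁻².
From T_eq⁴ = S(1−A)/(4σ): 1−A = 4σT_eq⁴/S.
1−A = 4 × 5.67×10⁻⁸ × (665)⁴ / 2.67×10⁵ = 0.166.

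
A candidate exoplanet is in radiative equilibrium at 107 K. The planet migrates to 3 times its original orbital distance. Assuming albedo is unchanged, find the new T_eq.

T_eq ∝ L^(1/4) · d^(−1/2).
T′ = 107 / 3^(1/2) = 61.8 K.

T_eq ≈ 61.8 K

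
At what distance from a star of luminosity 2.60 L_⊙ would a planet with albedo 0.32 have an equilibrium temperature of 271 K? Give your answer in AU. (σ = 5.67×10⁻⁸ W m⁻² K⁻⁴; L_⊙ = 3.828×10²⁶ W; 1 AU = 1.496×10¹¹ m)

d ≈ 1.40 AU

L = 2.60 × 3.828×10²⁶ = 9.95×10²⁶ W.
From T_eq⁴ = L(1−A)/(16πσd²): d = √[L(1−A)/(16πσT_eq⁴)].
d = √[9.95×10²⁶ × 0.68 / (16π × 5.67×10⁻⁸ × (271)⁴)] = 2.10×10¹¹ m = 1.40 AU.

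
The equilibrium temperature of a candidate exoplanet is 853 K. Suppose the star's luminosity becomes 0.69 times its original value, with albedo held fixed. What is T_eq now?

T_eq ≈ 777 K

T_eq ∝ L^(1/4) · d^(−1/2).
T′ = 853 × 0.69^(1/4) = 777 K.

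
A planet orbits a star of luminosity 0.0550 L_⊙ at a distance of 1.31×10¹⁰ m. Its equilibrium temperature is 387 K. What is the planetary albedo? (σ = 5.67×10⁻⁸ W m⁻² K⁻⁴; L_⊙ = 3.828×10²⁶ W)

L = 0.0550 × 3.828×10²⁶ = 2.11×10²⁵ W.
Flux: S = L/(4πd²) = 2.11×10²⁵/(4π×(1.31×10¹⁰)²) = 9760 W m⁻².
From T_eq⁴ = S(1−A)/(4σ): 1−A = 4σT_eq⁴/S.
1−A = 4 × 5.67×10⁻⁸ × (387)⁴ / 9760 = 0.521.

A ≈ 0.48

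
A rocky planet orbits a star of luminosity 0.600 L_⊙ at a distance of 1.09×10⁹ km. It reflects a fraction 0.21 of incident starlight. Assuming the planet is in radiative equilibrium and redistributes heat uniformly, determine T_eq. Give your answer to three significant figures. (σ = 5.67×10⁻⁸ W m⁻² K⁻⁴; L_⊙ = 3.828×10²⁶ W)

T_eq ≈ 85.6 K

d = 1.09×10⁹ km = 1.09×10¹² m.
L = 0.600 × 3.828×10²⁶ = 2.30×10²⁶ W.
Flux: S = L/(4πd²) = 2.30×10²⁶/(4π×(1.09×10¹²)²) = 15.4 W m⁻².
Energy balance: absorbed = emitted ⇒ πR²·S(1−A) = 4πR²·σT_eq⁴, so T_eq⁴ = S(1−A)/(4σ).
T_eq = [15.4 × 0.79 / (4 × 5.67×10⁻⁸)]^(1/4) = (5.36×10⁷)^(1/4) = 85.6 K.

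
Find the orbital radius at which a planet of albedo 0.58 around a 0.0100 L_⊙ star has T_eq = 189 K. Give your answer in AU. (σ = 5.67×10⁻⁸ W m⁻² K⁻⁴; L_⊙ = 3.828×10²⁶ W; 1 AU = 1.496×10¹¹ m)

d ≈ 0.141 AU

L = 0.0100 × 3.828×10²⁶ = 3.83×10²⁴ W.
From T_eq⁴ = L(1−A)/(16πσd²): d = √[L(1−A)/(16πσT_eq⁴)].
d = √[3.83×10²⁴ × 0.42 / (16π × 5.67×10⁻⁸ × (189)⁴)] = 2.10×10¹⁰ m = 0.141 AU.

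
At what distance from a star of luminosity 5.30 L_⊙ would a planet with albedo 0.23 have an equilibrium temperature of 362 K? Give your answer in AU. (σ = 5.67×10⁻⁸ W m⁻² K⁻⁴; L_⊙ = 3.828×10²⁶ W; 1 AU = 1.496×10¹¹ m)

d ≈ 1.19 AU

L = 5.30 × 3.828×10²⁶ = 2.03×10²⁷ W.
From T_eq⁴ = L(1−A)/(16πσd²): d = √[L(1−A)/(16πσT_eq⁴)].
d = √[2.03×10²⁷ × 0.77 / (16π × 5.67×10⁻⁸ × (362)⁴)] = 1.79×10¹¹ m = 1.19 AU.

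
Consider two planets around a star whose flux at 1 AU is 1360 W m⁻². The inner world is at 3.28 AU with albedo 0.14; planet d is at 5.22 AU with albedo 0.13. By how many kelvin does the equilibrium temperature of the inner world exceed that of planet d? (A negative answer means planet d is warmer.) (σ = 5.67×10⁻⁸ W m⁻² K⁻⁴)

T_eq = [S₀(1−A)/(4σd²)]^(1/4), so T ∝ (1−A)^(1/4) / √d.
T₁ = [1360×0.86/(4×5.67×10⁻⁸×3.28²)]^(1/4) = 147.97 K.
T₂ = [1360×0.87/(4×5.67×10⁻⁸×5.22²)]^(1/4) = 117.63 K.

ΔT ≈ 30.3 K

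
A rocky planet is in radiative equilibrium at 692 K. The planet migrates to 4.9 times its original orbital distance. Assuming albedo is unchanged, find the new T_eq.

T_eq ≈ 313 K

T_eq ∝ L^(1/4) · d^(−1/2).
T′ = 692 / 4.9^(1/2) = 313 K.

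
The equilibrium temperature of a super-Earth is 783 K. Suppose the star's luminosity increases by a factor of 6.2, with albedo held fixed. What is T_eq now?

T_eq ≈ 1240 K

T_eq ∝ L^(1/4) · d^(−1/2).
T′ = 783 × 6.2^(1/4) = 1240 K.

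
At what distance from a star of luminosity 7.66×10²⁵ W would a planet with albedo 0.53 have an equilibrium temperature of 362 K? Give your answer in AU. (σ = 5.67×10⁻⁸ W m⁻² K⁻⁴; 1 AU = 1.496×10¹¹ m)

d ≈ 0.181 AU

From T_eq⁴ = L(1−A)/(16πσd²): d = √[L(1−A)/(16πσT_eq⁴)].
d = √[7.66×10²⁵ × 0.47 / (16π × 5.67×10⁻⁸ × (362)⁴)] = 2.71×10¹⁰ m = 0.181 AU.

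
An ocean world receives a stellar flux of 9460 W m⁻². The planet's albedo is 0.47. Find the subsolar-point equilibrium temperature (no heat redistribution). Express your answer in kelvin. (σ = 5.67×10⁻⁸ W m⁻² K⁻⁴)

At the subsolar point the surface absorbs S(1−A) and emits σT⁴ per unit area — no factor of 4, since only the local patch is in balance.
T = [9460 × 0.53 / 5.67×10⁻⁸]^(1/4) = (8.84×10¹⁰)^(1/4) = 545 K.

T_ss ≈ 545 K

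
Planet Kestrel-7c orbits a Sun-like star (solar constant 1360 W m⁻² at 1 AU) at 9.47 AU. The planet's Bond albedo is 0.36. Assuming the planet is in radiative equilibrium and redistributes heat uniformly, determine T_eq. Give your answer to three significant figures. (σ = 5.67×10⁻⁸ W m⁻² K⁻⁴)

Flux at 9.47 AU: S = 1360/9.47² = 15.2 W m⁻².
Energy balance: absorbed = emitted ⇒ πR²·S(1−A) = 4πR²·σT_eq⁴, so T_eq⁴ = S(1−A)/(4σ).
T_eq = [15.2 × 0.64 / (4 × 5.67×10⁻⁸)]^(1/4) = (4.28×10⁷)^(1/4) = 80.9 K.

T_eq ≈ 80.9 K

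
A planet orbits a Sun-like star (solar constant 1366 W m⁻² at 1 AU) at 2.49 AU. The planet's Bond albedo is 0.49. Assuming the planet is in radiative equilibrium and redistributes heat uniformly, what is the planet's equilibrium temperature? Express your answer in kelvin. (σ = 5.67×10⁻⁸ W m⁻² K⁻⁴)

T_eq ≈ 149 K

Flux at 2.49 AU: S = 1366/2.49² = 220 W m⁻².
Energy balance: absorbed = emitted ⇒ πR²·S(1−A) = 4πR²·σT_eq⁴, so T_eq⁴ = S(1−A)/(4σ).
T_eq = [220 × 0.51 / (4 × 5.67×10⁻⁸)]^(1/4) = (4.95×10⁸)^(1/4) = 149 K.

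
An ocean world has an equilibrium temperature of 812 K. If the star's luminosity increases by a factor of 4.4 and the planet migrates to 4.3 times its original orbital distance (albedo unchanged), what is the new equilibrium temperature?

T_eq ≈ 567 K

T_eq ∝ L^(1/4) · d^(−1/2).
T′ = 812 × 4.4^(1/4) / 4.3^(1/2) = 567 K.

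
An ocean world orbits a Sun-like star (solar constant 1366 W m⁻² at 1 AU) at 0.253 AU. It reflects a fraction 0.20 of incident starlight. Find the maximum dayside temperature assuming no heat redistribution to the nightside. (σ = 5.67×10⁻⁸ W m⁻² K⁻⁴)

T_ss ≈ 741 K

Flux at 0.253 AU: S = 1366/0.253² = 2.13×10⁴ W m⁻².
With no redistribution each surface element balances locally: S(1−A) = σT⁴.
T = [2.13×10⁴ × 0.80 / 5.67×10⁻⁸]^(1/4) = (3.01×10¹¹)^(1/4) = 741 K.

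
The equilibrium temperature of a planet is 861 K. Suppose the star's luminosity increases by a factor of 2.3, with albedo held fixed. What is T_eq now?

T_eq ∝ L^(1/4) · d^(−1/2).
T′ = 861 × 2.3^(1/4) = 1060 K.

T_eq ≈ 1060 K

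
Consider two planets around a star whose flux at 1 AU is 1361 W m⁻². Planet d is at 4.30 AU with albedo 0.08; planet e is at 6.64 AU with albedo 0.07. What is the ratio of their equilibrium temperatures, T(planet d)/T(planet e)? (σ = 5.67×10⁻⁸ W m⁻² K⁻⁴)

T_eq = [S₀(1−A)/(4σd²)]^(1/4), so T ∝ (1−A)^(1/4) / √d.
T₁ = [1361×0.92/(4×5.67×10⁻⁸×4.30²)]^(1/4) = 131.45 K.
T₂ = [1361×0.93/(4×5.67×10⁻⁸×6.64²)]^(1/4) = 106.07 K.

T₁/T₂ ≈ 1.239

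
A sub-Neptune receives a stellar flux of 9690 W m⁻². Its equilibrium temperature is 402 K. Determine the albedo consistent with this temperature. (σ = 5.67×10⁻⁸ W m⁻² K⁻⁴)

From T_eq⁴ = S(1−A)/(4σ): 1−A = 4σT_eq⁴/S.
1−A = 4 × 5.67×10⁻⁸ × (402)⁴ / 9690 = 0.611.

A ≈ 0.39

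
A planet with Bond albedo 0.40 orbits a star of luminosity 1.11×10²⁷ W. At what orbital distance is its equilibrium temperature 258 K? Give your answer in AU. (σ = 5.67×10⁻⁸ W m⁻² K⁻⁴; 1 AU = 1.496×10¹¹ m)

d ≈ 1.54 AU

From T_eq⁴ = L(1−A)/(16πσd²): d = √[L(1−A)/(16πσT_eq⁴)].
d = √[1.11×10²⁷ × 0.60 / (16π × 5.67×10⁻⁸ × (258)⁴)] = 2.30×10¹¹ m = 1.54 AU.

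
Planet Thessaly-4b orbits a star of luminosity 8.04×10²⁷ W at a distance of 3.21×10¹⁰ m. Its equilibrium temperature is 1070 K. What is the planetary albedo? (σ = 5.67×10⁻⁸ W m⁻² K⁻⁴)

A ≈ 0.52

Flux: S = L/(4πd²) = 8.04×10²⁷/(4π×(3.21×10¹⁰)²) = 6.21×10⁵ W m⁻².
From T_eq⁴ = S(1−A)/(4σ): 1−A = 4σT_eq⁴/S.
1−A = 4 × 5.67×10⁻⁸ × (1070)⁴ / 6.21×10⁵ = 0.479.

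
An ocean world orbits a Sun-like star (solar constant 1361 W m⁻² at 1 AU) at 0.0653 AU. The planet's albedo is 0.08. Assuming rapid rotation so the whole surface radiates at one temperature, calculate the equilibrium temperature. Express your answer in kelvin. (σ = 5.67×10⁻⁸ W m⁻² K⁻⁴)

Flux at 0.0653 AU: S = 1361/0.0653² = 3.19×10⁵ W m⁻².
Energy balance: absorbed = emitted ⇒ πR²·S(1−A) = 4πR²·σT_eq⁴, so T_eq⁴ = S(1−A)/(4σ).
T_eq = [3.19×10⁵ × 0.92 / (4 × 5.67×10⁻⁸)]^(1/4) = (1.29×10¹²)^(1/4) = 1070 K.

T_eq ≈ 1070 K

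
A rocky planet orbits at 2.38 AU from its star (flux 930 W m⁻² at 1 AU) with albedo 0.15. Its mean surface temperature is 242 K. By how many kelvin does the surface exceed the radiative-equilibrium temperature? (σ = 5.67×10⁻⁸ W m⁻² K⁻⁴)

ΔT ≈ 84.5 K

S = 930/2.38² = 164.2 W m⁻².
T_eq = [S(1−A)/(4σ)]^(1/4) = [164.2×0.85/(4×5.67×10⁻⁸)]^(1/4) = 157.5 K.
ΔT = T_surf − T_eq = 242 − 157.5.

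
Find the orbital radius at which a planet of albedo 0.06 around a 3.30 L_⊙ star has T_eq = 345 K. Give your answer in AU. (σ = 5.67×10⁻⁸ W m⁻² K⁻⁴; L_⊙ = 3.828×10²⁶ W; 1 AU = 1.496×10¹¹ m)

L = 3.30 × 3.828×10²⁶ = 1.26×10²⁷ W.
From T_eq⁴ = L(1−A)/(16πσd²): d = √[L(1−A)/(16πσT_eq⁴)].
d = √[1.26×10²⁷ × 0.94 / (16π × 5.67×10⁻⁸ × (345)⁴)] = 1.71×10¹¹ m = 1.15 AU.

d ≈ 1.15 AU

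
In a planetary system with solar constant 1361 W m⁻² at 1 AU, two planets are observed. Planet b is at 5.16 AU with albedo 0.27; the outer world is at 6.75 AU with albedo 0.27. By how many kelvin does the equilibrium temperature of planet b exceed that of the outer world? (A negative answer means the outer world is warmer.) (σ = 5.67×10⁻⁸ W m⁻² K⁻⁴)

T_eq = [S₀(1−A)/(4σd²)]^(1/4), so T ∝ (1−A)^(1/4) / √d.
T₁ = [1361×0.73/(4×5.67×10⁻⁸×5.16²)]^(1/4) = 113.26 K.
T₂ = [1361×0.73/(4×5.67×10⁻⁸×6.75²)]^(1/4) = 99.02 K.

ΔT ≈ 14.2 K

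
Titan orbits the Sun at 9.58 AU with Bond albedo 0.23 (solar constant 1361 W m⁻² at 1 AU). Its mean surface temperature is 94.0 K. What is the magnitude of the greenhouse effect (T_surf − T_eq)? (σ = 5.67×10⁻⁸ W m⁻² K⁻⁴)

ΔT ≈ 9.8 K

S = 1361/9.58² = 14.83 W m⁻².
T_eq = [S(1−A)/(4σ)]^(1/4) = [14.83×0.77/(4×5.67×10⁻⁸)]^(1/4) = 84.2 K.
ΔT = T_surf − T_eq = 94 − 84.2.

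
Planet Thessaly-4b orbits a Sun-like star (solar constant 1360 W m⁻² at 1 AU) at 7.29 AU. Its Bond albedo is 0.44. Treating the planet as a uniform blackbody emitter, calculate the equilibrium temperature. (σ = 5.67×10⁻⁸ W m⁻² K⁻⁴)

Flux at 7.29 AU: S = 1360/7.29² = 25.6 W m⁻².
Energy balance: absorbed = emitted ⇒ πR²·S(1−A) = 4πR²·σT_eq⁴, so T_eq⁴ = S(1−A)/(4σ).
T_eq = [25.6 × 0.56 / (4 × 5.67×10⁻⁸)]^(1/4) = (6.32×10⁷)^(1/4) = 89.2 K.

T_eq ≈ 89.2 K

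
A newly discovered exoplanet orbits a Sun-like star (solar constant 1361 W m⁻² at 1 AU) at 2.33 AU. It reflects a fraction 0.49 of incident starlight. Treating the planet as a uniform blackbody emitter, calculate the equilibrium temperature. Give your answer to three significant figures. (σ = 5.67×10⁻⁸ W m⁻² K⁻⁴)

T_eq ≈ 154 K

Flux at 2.33 AU: S = 1361/2.33² = 251 W m⁻².
Energy balance: absorbed = emitted ⇒ πR²·S(1−A) = 4πR²·σT_eq⁴, so T_eq⁴ = S(1−A)/(4σ).
T_eq = [251 × 0.51 / (4 × 5.67×10⁻⁸)]^(1/4) = (5.64×10⁸)^(1/4) = 154 K.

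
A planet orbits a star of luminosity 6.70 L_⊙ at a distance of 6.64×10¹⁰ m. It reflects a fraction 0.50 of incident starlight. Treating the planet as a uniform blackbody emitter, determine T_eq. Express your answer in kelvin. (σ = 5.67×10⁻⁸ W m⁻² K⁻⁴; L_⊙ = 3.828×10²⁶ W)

T_eq ≈ 565 K

L = 6.70 × 3.828×10²⁶ = 2.56×10²⁷ W.
Flux: S = L/(4πd²) = 2.56×10²⁷/(4π×(6.64×10¹⁰)²) = 4.63×10⁴ W m⁻².
Energy balance: absorbed = emitted ⇒ πR²·S(1−A) = 4πR²·σT_eq⁴, so T_eq⁴ = S(1−A)/(4σ).
T_eq = [4.63×10⁴ × 0.50 / (4 × 5.67×10⁻⁸)]^(1/4) = (1.02×10¹¹)^(1/4) = 565 K.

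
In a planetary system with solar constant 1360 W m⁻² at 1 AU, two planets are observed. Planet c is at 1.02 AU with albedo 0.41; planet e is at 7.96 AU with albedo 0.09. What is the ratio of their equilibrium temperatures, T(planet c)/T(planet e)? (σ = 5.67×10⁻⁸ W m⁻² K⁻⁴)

T₁/T₂ ≈ 2.507

T_eq = [S₀(1−A)/(4σd²)]^(1/4), so T ∝ (1−A)^(1/4) / √d.
T₁ = [1360×0.59/(4×5.67×10⁻⁸×1.02²)]^(1/4) = 241.48 K.
T₂ = [1360×0.91/(4×5.67×10⁻⁸×7.96²)]^(1/4) = 96.33 K.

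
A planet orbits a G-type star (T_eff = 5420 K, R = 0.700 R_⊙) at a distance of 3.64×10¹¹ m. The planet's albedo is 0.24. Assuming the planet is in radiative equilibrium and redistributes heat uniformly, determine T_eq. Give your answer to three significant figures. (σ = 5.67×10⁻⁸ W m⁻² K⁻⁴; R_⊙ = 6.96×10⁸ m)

T_eq ≈ 131 K

R_⋆ = 0.700 × 6.96×10⁸ = 4.87×10⁸ m.
L = 4πR_⋆²σT_⋆⁴ = 4π(4.87×10⁸)² × 5.67×10⁻⁸ × (5420)⁴ = 1.46×10²⁶ W.
S = L/(4πd²) = 87.7 W m⁻².
Energy balance: absorbed = emitted ⇒ πR²·S(1−A) = 4πR²·σT_eq⁴, so T_eq⁴ = S(1−A)/(4σ).
T_eq = [87.7 × 0.76 / (4 × 5.67×10⁻⁸)]^(1/4) = (2.94×10⁸)^(1/4) = 131 K.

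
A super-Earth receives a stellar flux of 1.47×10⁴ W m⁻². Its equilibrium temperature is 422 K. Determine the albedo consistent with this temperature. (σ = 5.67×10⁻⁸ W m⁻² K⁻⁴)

A ≈ 0.51

From T_eq⁴ = S(1−A)/(4σ): 1−A = 4σT_eq⁴/S.
1−A = 4 × 5.67×10⁻⁸ × (422)⁴ / 1.47×10⁴ = 0.489.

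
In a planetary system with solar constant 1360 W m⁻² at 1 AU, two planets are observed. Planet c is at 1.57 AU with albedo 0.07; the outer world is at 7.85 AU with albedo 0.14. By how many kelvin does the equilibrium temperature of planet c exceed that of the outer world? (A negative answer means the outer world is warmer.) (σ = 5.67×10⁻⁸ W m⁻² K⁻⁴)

ΔT ≈ 122.4 K

T_eq = [S₀(1−A)/(4σd²)]^(1/4), so T ∝ (1−A)^(1/4) / √d.
T₁ = [1360×0.93/(4×5.67×10⁻⁸×1.57²)]^(1/4) = 218.09 K.
T₂ = [1360×0.86/(4×5.67×10⁻⁸×7.85²)]^(1/4) = 95.65 K.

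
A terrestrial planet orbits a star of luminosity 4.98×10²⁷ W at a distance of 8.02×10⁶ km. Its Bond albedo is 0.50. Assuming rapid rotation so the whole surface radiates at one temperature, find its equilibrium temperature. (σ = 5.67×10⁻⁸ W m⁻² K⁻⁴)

T_eq ≈ 1920 K

d = 8.02×10⁶ km = 8.02×10⁹ m.
Flux: S = L/(4πd²) = 4.98×10²⁷/(4π×(8.02×10⁹)²) = 6.16×10⁶ W m⁻².
Energy balance: absorbed = emitted ⇒ πR²·S(1−A) = 4πR²·σT_eq⁴, so T_eq⁴ = S(1−A)/(4σ).
T_eq = [6.16×10⁶ × 0.50 / (4 × 5.67×10⁻⁸)]^(1/4) = (1.36×10¹³)^(1/4) = 1920 K.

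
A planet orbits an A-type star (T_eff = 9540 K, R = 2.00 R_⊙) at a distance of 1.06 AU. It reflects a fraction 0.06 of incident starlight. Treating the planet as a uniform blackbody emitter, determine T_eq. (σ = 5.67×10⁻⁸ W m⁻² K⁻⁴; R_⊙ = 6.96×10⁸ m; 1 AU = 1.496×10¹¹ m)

T_eq ≈ 622 K

R_⋆ = 2.00 × 6.96×10⁸ = 1.39×10⁹ m.
d = 1.06 AU = 1.59×10¹¹ m.
L = 4πR_⋆²σT_⋆⁴ = 4π(1.39×10⁹)² × 5.67×10⁻⁸ × (9540)⁴ = 1.14×10²⁸ W.
S = L/(4πd²) = 3.62×10⁴ W m⁻².
Energy balance: absorbed = emitted ⇒ πR²·S(1−A) = 4πR²·σT_eq⁴, so T_eq⁴ = S(1−A)/(4σ).
T_eq = [3.62×10⁴ × 0.94 / (4 × 5.67×10⁻⁸)]^(1/4) = (1.50×10¹¹)^(1/4) = 622 K.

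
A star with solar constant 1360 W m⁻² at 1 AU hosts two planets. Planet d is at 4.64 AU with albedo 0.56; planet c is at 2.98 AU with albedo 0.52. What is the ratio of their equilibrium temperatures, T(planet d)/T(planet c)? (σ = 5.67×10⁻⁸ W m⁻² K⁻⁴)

T_eq = [S₀(1−A)/(4σd²)]^(1/4), so T ∝ (1−A)^(1/4) / √d.
T₁ = [1360×0.44/(4×5.67×10⁻⁸×4.64²)]^(1/4) = 105.22 K.
T₂ = [1360×0.48/(4×5.67×10⁻⁸×2.98²)]^(1/4) = 134.18 K.

T₁/T₂ ≈ 0.784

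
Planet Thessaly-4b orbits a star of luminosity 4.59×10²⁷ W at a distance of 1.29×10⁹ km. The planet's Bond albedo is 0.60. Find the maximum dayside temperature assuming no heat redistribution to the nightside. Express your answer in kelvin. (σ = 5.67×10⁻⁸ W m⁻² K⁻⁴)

T_ss ≈ 198 K

d = 1.29×10⁹ km = 1.29×10¹² m.
Flux: S = L/(4πd²) = 4.59×10²⁷/(4π×(1.29×10¹²)²) = 219 W m⁻².
With no redistribution each surface element balances locally: S(1−A) = σT⁴.
T = [219 × 0.40 / 5.67×10⁻⁸]^(1/4) = (1.55×10⁹)^(1/4) = 198 K.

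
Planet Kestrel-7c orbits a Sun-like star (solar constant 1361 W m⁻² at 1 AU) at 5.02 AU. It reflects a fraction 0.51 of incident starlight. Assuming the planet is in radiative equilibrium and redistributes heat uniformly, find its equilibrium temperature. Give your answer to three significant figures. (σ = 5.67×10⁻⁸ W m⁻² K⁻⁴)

T_eq ≈ 104 K

Flux at 5.02 AU: S = 1361/5.02² = 54.0 W m⁻².
Energy balance: absorbed = emitted ⇒ πR²·S(1−A) = 4πR²·σT_eq⁴, so T_eq⁴ = S(1−A)/(4σ).
T_eq = [54.0 × 0.49 / (4 × 5.67×10⁻⁸)]^(1/4) = (1.17×10⁸)^(1/4) = 104 K.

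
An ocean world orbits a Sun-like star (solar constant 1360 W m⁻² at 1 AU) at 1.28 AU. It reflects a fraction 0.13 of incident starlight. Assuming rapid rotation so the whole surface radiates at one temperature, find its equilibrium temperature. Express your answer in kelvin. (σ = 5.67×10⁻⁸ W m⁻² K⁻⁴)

T_eq ≈ 238 K

Flux at 1.28 AU: S = 1360/1.28² = 830 W m⁻².
Energy balance: absorbed = emitted ⇒ πR²·S(1−A) = 4πR²·σT_eq⁴, so T_eq⁴ = S(1−A)/(4σ).
T_eq = [830 × 0.87 / (4 × 5.67×10⁻⁸)]^(1/4) = (3.18×10⁹)^(1/4) = 238 K.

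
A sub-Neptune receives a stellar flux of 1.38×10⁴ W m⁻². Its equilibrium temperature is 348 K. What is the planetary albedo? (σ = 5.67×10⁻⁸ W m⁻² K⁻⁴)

From T_eq⁴ = S(1−A)/(4σ): 1−A = 4σT_eq⁴/S.
1−A = 4 × 5.67×10⁻⁸ × (348)⁴ / 1.38×10⁴ = 0.241.

A ≈ 0.76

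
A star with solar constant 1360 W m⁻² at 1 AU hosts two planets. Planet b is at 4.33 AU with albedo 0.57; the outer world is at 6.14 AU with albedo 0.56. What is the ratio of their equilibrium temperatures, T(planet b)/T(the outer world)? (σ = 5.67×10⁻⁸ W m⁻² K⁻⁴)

T₁/T₂ ≈ 1.184

T_eq = [S₀(1−A)/(4σd²)]^(1/4), so T ∝ (1−A)^(1/4) / √d.
T₁ = [1360×0.43/(4×5.67×10⁻⁸×4.33²)]^(1/4) = 108.29 K.
T₂ = [1360×0.44/(4×5.67×10⁻⁸×6.14²)]^(1/4) = 91.46 K.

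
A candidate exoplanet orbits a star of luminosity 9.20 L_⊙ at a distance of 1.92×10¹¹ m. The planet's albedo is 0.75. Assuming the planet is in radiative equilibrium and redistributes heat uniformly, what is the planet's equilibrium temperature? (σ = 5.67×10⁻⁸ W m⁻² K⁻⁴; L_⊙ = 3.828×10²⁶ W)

T_eq ≈ 303 K

L = 9.20 × 3.828×10²⁶ = 3.52×10²⁷ W.
Flux: S = L/(4πd²) = 3.52×10²⁷/(4π×(1.92×10¹¹)²) = 7600 W m⁻².
Energy balance: absorbed = emitted ⇒ πR²·S(1−A) = 4πR²·σT_eq⁴, so T_eq⁴ = S(1−A)/(4σ).
T_eq = [7600 × 0.25 / (4 × 5.67×10⁻⁸)]^(1/4) = (8.38×10⁹)^(1/4) = 303 K.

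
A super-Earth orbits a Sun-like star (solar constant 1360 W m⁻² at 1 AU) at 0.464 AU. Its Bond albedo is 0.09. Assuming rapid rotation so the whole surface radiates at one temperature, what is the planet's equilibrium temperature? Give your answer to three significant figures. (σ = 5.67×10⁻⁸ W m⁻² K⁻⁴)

T_eq ≈ 399 K

Flux at 0.464 AU: S = 1360/0.464² = 6320 W m⁻².
Energy balance: absorbed = emitted ⇒ πR²·S(1−A) = 4πR²·σT_eq⁴, so T_eq⁴ = S(1−A)/(4σ).
T_eq = [6320 × 0.91 / (4 × 5.67×10⁻⁸)]^(1/4) = (2.53×10¹⁰)^(1/4) = 399 K.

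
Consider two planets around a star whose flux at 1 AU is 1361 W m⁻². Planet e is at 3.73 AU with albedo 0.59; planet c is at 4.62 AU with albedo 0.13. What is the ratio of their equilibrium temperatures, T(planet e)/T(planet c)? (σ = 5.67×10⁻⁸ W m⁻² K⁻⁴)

T₁/T₂ ≈ 0.922

T_eq = [S₀(1−A)/(4σd²)]^(1/4), so T ∝ (1−A)^(1/4) / √d.
T₁ = [1361×0.41/(4×5.67×10⁻⁸×3.73²)]^(1/4) = 115.32 K.
T₂ = [1361×0.87/(4×5.67×10⁻⁸×4.62²)]^(1/4) = 125.06 K.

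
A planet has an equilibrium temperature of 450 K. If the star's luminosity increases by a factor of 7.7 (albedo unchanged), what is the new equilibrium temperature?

T_eq ∝ L^(1/4) · d^(−1/2).
T′ = 450 × 7.7^(1/4) = 750 K.

T_eq ≈ 750 K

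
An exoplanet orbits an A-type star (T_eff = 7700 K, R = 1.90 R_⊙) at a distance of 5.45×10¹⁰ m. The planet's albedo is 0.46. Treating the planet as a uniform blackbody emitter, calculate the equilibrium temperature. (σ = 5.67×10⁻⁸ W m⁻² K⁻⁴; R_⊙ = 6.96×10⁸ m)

R_⋆ = 1.90 × 6.96×10⁸ = 1.32×10⁹ m.
L = 4πR_⋆²σT_⋆⁴ = 4π(1.32×10⁹)² × 5.67×10⁻⁸ × (7700)⁴ = 4.38×10²⁷ W.
S = L/(4πd²) = 1.17×10⁵ W m⁻².
Energy balance: absorbed = emitted ⇒ πR²·S(1−A) = 4πR²·σT_eq⁴, so T_eq⁴ = S(1−A)/(4σ).
T_eq = [1.17×10⁵ × 0.54 / (4 × 5.67×10⁻⁸)]^(1/4) = (2.79×10¹¹)^(1/4) = 727 K.

T_eq ≈ 727 K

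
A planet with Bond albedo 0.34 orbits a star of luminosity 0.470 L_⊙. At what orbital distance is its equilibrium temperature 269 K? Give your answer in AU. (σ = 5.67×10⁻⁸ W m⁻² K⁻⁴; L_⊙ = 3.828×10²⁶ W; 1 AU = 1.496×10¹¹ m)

L = 0.470 × 3.828×10²⁶ = 1.80×10²⁶ W.
From T_eq⁴ = L(1−A)/(16πσd²): d = √[L(1−A)/(16πσT_eq⁴)].
d = √[1.80×10²⁶ × 0.66 / (16π × 5.67×10⁻⁸ × (269)⁴)] = 8.92×10¹⁰ m = 0.596 AU.

d ≈ 0.596 AU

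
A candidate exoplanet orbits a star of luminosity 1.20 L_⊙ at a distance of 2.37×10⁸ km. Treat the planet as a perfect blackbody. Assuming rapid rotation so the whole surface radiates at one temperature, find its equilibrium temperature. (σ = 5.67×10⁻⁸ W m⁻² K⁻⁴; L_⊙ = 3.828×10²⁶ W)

T_eq ≈ 231 K

d = 2.37×10⁸ km = 2.37×10¹¹ m.
L = 1.20 × 3.828×10²⁶ = 4.59×10²⁶ W.
Flux: S = L/(4πd²) = 4.59×10²⁶/(4π×(2.37×10¹¹)²) = 651 W m⁻².
Energy balance: absorbed = emitted ⇒ πR²·S(1−A) = 4πR²·σT_eq⁴, so T_eq⁴ = S(1−A)/(4σ).
T_eq = [651 × 1.00 / (4 × 5.67×10⁻⁸)]^(1/4) = (2.87×10⁹)^(1/4) = 231 K.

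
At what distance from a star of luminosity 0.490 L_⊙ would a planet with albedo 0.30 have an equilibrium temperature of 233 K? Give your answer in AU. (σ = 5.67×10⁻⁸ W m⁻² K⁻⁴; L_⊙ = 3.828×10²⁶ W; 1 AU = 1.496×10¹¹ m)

L = 0.490 × 3.828×10²⁶ = 1.88×10²⁶ W.
From T_eq⁴ = L(1−A)/(16πσd²): d = √[L(1−A)/(16πσT_eq⁴)].
d = √[1.88×10²⁶ × 0.70 / (16π × 5.67×10⁻⁸ × (233)⁴)] = 1.25×10¹¹ m = 0.836 AU.

d ≈ 0.836 AU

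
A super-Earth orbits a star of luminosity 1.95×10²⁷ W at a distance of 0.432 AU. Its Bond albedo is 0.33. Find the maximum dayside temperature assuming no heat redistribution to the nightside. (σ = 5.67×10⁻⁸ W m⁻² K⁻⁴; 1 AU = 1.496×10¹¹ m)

T_ss ≈ 814 K

d = 0.432 AU = 6.46×10¹⁰ m.
Flux: S = L/(4πd²) = 1.95×10²⁷/(4π×(6.46×10¹⁰)²) = 3.72×10⁴ W m⁻².
With no redistribution each surface element balances locally: S(1−A) = σT⁴.
T = [3.72×10⁴ × 0.67 / 5.67×10⁻⁸]^(1/4) = (4.39×10¹¹)^(1/4) = 814 K.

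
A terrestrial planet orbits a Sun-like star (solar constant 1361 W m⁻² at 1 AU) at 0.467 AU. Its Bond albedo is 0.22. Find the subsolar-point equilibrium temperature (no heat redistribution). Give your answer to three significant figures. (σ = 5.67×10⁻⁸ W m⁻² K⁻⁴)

T_ss ≈ 541 K

Flux at 0.467 AU: S = 1361/0.467² = 6240 W m⁻².
At the subsolar point the surface absorbs S(1−A) and emits σT⁴ per unit area — no factor of 4, since only the local patch is in balance.
T = [6240 × 0.78 / 5.67×10⁻⁸]^(1/4) = (8.58×10¹⁰)^(1/4) = 541 K.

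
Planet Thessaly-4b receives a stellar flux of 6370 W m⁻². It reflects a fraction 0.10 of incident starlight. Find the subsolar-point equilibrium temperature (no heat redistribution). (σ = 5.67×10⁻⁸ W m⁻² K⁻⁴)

At the subsolar point the surface absorbs S(1−A) and emits σT⁴ per unit area — no factor of 4, since only the local patch is in balance.
T = [6370 × 0.90 / 5.67×10⁻⁸]^(1/4) = (1.01×10¹¹)^(1/4) = 564 K.

T_ss ≈ 564 K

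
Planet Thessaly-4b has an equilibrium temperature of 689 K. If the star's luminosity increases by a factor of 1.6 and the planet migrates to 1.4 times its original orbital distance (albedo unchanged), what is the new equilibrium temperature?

T_eq ∝ L^(1/4) · d^(−1/2).
T′ = 689 × 1.6^(1/4) / 1.4^(1/2) = 655 K.

T_eq ≈ 655 K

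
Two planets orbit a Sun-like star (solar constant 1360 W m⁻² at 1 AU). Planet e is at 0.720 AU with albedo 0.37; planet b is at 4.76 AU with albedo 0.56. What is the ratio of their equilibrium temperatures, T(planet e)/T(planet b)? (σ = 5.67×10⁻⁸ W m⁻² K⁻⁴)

T₁/T₂ ≈ 2.813

T_eq = [S₀(1−A)/(4σd²)]^(1/4), so T ∝ (1−A)^(1/4) / √d.
T₁ = [1360×0.63/(4×5.67×10⁻⁸×0.720²)]^(1/4) = 292.17 K.
T₂ = [1360×0.44/(4×5.67×10⁻⁸×4.76²)]^(1/4) = 103.88 K.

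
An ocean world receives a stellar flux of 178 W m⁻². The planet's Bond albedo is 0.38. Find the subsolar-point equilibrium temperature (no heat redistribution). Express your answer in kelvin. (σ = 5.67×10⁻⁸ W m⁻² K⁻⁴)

T_ss ≈ 210 K

At the subsolar point the surface absorbs S(1−A) and emits σT⁴ per unit area — no factor of 4, since only the local patch is in balance.
T = [178 × 0.62 / 5.67×10⁻⁸]^(1/4) = (1.95×10⁹)^(1/4) = 210 K.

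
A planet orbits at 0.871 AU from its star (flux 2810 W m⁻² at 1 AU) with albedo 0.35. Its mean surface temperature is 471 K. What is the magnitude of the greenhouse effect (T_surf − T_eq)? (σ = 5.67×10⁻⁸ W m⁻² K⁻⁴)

S = 2810/0.871² = 3704 W m⁻².
T_eq = [S(1−A)/(4σ)]^(1/4) = [3704×0.65/(4×5.67×10⁻⁸)]^(1/4) = 321.0 K.
ΔT = T_surf − T_eq = 471 − 321.0.

ΔT ≈ 150.0 K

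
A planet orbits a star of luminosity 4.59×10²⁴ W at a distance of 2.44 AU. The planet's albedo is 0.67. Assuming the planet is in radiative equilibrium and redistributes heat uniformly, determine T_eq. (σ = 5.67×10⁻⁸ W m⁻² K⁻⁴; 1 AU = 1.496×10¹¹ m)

d = 2.44 AU = 3.65×10¹¹ m.
Flux: S = L/(4πd²) = 4.59×10²⁴/(4π×(3.65×10¹¹)²) = 2.74 W m⁻².
Energy balance: absorbed = emitted ⇒ πR²·S(1−A) = 4πR²·σT_eq⁴, so T_eq⁴ = S(1−A)/(4σ).
T_eq = [2.74 × 0.33 / (4 × 5.67×10⁻⁸)]^(1/4) = (3.99×10⁶)^(1/4) = 44.7 K.

T_eq ≈ 44.7 K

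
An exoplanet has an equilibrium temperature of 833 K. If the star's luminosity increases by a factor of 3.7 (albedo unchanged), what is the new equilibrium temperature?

T_eq ∝ L^(1/4) · d^(−1/2).
T′ = 833 × 3.7^(1/4) = 1160 K.

T_eq ≈ 1160 K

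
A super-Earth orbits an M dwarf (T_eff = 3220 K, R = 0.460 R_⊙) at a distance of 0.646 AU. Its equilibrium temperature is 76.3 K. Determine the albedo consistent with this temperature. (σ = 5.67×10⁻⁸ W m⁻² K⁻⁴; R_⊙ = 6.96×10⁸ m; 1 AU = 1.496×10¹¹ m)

A ≈ 0.89

R_⋆ = 0.460 × 6.96×10⁸ = 3.20×10⁸ m.
d = 0.646 AU = 9.66×10¹⁰ m.
L = 4πR_⋆²σT_⋆⁴ = 4π(3.20×10⁸)² × 5.67×10⁻⁸ × (3220)⁴ = 7.85×10²⁴ W.
S = L/(4πd²) = 66.9 W m⁻².
From T_eq⁴ = S(1−A)/(4σ): 1−A = 4σT_eq⁴/S.
1−A = 4 × 5.67×10⁻⁸ × (76.3)⁴ / 66.9 = 0.115.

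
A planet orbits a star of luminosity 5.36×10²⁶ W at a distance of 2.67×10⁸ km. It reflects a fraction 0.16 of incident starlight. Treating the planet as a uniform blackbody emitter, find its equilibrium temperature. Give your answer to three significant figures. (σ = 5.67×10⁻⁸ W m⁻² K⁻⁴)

T_eq ≈ 217 K

d = 2.67×10⁸ km = 2.67×10¹¹ m.
Flux: S = L/(4πd²) = 5.36×10²⁶/(4π×(2.67×10¹¹)²) = 598 W m⁻².
Energy balance: absorbed = emitted ⇒ πR²·S(1−A) = 4πR²·σT_eq⁴, so T_eq⁴ = S(1−A)/(4σ).
T_eq = [598 × 0.84 / (4 × 5.67×10⁻⁸)]^(1/4) = (2.22×10⁹)^(1/4) = 217 K.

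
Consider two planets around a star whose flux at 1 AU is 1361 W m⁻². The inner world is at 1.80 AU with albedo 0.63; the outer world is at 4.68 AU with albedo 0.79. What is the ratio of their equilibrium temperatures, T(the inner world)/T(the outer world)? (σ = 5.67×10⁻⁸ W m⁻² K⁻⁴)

T₁/T₂ ≈ 1.858

T_eq = [S₀(1−A)/(4σd²)]^(1/4), so T ∝ (1−A)^(1/4) / √d.
T₁ = [1361×0.37/(4×5.67×10⁻⁸×1.80²)]^(1/4) = 161.80 K.
T₂ = [1361×0.21/(4×5.67×10⁻⁸×4.68²)]^(1/4) = 87.09 K.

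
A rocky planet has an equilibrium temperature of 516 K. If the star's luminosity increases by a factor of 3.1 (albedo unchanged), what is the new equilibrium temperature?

T_eq ∝ L^(1/4) · d^(−1/2).
T′ = 516 × 3.1^(1/4) = 685 K.

T_eq ≈ 685 K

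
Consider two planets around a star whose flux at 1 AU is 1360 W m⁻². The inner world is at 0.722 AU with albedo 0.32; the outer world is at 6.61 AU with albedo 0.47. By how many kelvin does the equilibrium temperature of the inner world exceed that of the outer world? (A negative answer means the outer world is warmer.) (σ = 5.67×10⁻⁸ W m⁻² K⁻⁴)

ΔT ≈ 205.0 K

T_eq = [S₀(1−A)/(4σd²)]^(1/4), so T ∝ (1−A)^(1/4) / √d.
T₁ = [1360×0.68/(4×5.67×10⁻⁸×0.722²)]^(1/4) = 297.39 K.
T₂ = [1360×0.53/(4×5.67×10⁻⁸×6.61²)]^(1/4) = 92.35 K.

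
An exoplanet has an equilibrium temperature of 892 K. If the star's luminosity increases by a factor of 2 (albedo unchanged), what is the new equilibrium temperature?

T_eq ∝ L^(1/4) · d^(−1/2).
T′ = 892 × 2^(1/4) = 1060 K.

T_eq ≈ 1060 K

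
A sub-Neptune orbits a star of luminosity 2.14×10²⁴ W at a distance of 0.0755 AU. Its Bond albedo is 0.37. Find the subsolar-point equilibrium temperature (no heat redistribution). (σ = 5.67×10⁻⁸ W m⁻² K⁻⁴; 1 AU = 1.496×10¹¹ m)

T_ss ≈ 349 K

d = 0.0755 AU = 1.13×10¹⁰ m.
Flux: S = L/(4πd²) = 2.14×10²⁴/(4π×(1.13×10¹⁰)²) = 1330 W m⁻².
At the subsolar point the surface absorbs S(1−A) and emits σT⁴ per unit area — no factor of 4, since only the local patch is in balance.
T = [1330 × 0.63 / 5.67×10⁻⁸]^(1/4) = (1.48×10¹⁰)^(1/4) = 349 K.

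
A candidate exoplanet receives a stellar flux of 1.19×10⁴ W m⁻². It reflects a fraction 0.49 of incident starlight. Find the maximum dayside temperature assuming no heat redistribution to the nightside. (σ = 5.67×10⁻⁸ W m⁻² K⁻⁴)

T_ss ≈ 572 K

With no redistribution each surface element balances locally: S(1−A) = σT⁴.
T = [1.19×10⁴ × 0.51 / 5.67×10⁻⁸]^(1/4) = (1.07×10¹¹)^(1/4) = 572 K.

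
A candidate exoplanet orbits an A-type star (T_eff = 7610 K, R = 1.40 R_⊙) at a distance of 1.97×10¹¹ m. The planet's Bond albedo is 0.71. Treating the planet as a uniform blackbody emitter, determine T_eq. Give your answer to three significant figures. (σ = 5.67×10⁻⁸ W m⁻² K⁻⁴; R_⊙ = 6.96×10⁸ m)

T_eq ≈ 278 K

R_⋆ = 1.40 × 6.96×10⁸ = 9.74×10⁸ m.
L = 4πR_⋆²σT_⋆⁴ = 4π(9.74×10⁸)² × 5.67×10⁻⁸ × (7610)⁴ = 2.27×10²⁷ W.
S = L/(4πd²) = 4650 W m⁻².
Energy balance: absorbed = emitted ⇒ πR²·S(1−A) = 4πR²·σT_eq⁴, so T_eq⁴ = S(1−A)/(4σ).
T_eq = [4650 × 0.29 / (4 × 5.67×10⁻⁸)]^(1/4) = (5.95×10⁹)^(1/4) = 278 K.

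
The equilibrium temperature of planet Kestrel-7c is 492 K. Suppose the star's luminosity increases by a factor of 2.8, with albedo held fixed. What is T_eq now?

T_eq ∝ L^(1/4) · d^(−1/2).
T′ = 492 × 2.8^(1/4) = 636 K.

T_eq ≈ 636 K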